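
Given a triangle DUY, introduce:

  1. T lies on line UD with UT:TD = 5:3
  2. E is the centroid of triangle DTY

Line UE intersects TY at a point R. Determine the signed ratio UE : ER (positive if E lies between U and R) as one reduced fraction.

UE:ER = -6

Choose coordinates D = (0, 0), U = (1, 0), Y = (0, 1).
1. T lies on line UD with UT:TD = 5:3 ⇒ T = (3/8, 0)
2. E is the centroid of triangle DTY ⇒ E = (1/8, 1/3)
line UE meets TY at R = (13/48, 5/18)
E = U + t·(R−U) with t = 6/5, so UE:ER = 6/5:-1/5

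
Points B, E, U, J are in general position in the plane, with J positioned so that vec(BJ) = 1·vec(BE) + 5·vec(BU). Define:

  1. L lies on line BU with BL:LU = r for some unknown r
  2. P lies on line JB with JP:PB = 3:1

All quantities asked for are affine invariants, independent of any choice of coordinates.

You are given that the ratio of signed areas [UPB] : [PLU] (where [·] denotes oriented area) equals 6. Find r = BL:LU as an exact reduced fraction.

r = 5

Assign B = (0, 0), E = (1, 0), U = (0, 1), J = (1, 5) — the answer is frame-independent, so this choice is without loss of generality.
1. With BL:LU = r, write λ = r/(r+1) so L = B + λ·(U−B); L is affine-linear in λ
2. P lies on line JB with JP:PB = 3:1 ⇒ P = (1/4, 5/4)
Every point depending on L is an affine combination of L and λ-independent points, so each such coordinate is linear in λ; the λ² term in each signed area is a multiple of (U−B)×(U−B) = 0, so 2·[UPB] and 2·[PLU] are each linear in λ. Evaluating at λ=0 and λ=1:
  2·[UPB] = -1/4,   2·[PLU] = 1/4·λ − 1/4
So [UPB]:[PLU] = (-1/4) / (1/4·λ − 1/4). Setting this equal to 6:
  -1/4 = 6·(1/4·λ − 1/4)  ⇒  λ = 5/6
Then r = λ/(1−λ) = (5/6)/(1/6) = 5. Check: with r = 5, L = (0, 5/6) and [UPB]:[PLU] = 6 as required.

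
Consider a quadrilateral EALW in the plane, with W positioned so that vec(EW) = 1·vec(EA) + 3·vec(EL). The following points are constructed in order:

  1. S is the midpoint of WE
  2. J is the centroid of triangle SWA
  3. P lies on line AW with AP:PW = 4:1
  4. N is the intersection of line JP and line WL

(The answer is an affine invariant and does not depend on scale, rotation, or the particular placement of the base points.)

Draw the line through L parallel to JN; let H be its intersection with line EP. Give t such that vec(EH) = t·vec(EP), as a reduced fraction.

t = -1/3

Set E = (0, 0), A = (1, 0), L = (0, 1), W = (1, 3); any affine frame gives the same invariant.
1. S is the midpoint of WE ⇒ S = (1/2, 3/2)
2. J is the centroid of triangle SWA ⇒ J = (5/6, 3/2)
3. P lies on line AW with AP:PW = 4:1 ⇒ P = (1, 12/5)
4. N is the intersection of line JP and line WL ⇒ N = (20/17, 57/17)
through L parallel to JN: direction (35/102, 63/34); meets EP at H = (-1/3, -4/5)
H = E + t·(P−E) with t = -1/3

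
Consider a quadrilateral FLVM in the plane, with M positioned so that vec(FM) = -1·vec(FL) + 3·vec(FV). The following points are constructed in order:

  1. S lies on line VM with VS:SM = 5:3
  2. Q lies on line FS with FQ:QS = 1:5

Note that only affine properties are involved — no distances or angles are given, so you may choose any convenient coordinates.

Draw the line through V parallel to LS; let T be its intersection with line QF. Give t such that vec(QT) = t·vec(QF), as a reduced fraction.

Choose coordinates F = (0, 0), L = (1, 0), V = (0, 1), M = (-1, 3).
1. S lies on line VM with VS:SM = 5:3 ⇒ S = (-5/8, 9/4)
2. Q lies on line FS with FQ:QS = 1:5 ⇒ Q = (-5/48, 3/8)
through V parallel to LS: direction (-13/8, 9/4); meets QF at T = (-65/144, 13/8)
T = Q + t·(F−Q) with t = -10/3

t = -10/3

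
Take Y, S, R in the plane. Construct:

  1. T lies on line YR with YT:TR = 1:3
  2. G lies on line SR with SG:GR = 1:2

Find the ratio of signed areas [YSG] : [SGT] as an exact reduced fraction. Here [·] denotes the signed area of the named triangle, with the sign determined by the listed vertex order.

[YSG]:[SGT] = 4/3

Set Y = (0, 0), S = (1, 0), R = (0, 1); any affine frame gives the same invariant.
1. T lies on line YR with YT:TR = 1:3 ⇒ T = (0, 1/4)
2. G lies on line SR with SG:GR = 1:2 ⇒ G = (2/3, 1/3)
2·[YSG] = 1/3, 2·[SGT] = 1/4
[YSG]:[SGT] = 1/3:1/4 = 4/3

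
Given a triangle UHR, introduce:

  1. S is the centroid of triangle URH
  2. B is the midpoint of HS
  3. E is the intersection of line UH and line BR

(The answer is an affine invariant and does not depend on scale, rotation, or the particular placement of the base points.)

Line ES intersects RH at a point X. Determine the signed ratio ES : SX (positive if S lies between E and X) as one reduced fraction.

Work in coordinates with U = (0, 0), H = (1, 0), R = (0, 1).
1. S is the centroid of triangle URH ⇒ S = (1/3, 1/3)
2. B is the midpoint of HS ⇒ B = (2/3, 1/6)
3. E is the intersection of line UH and line BR ⇒ E = (4/5, 0)
line ES meets RH at X = (3/2, -1/2)
S = E + t·(X−E) with t = -2/3, so ES:SX = -2/3:5/3

ES:SX = -2/5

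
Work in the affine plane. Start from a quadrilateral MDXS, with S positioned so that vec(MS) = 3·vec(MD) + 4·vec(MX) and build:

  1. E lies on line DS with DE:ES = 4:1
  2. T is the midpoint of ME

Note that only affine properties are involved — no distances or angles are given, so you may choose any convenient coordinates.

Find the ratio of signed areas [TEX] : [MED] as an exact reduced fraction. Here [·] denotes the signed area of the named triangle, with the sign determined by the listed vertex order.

[TEX]:[MED] = -13/32

Choose coordinates M = (0, 0), D = (1, 0), X = (0, 1), S = (3, 4).
1. E lies on line DS with DE:ES = 4:1 ⇒ E = (13/5, 16/5)
2. T is the midpoint of ME ⇒ T = (13/10, 8/5)
2·[TEX] = 13/10, 2·[MED] = -16/5
[TEX]:[MED] = 13/10:-16/5 = -13/32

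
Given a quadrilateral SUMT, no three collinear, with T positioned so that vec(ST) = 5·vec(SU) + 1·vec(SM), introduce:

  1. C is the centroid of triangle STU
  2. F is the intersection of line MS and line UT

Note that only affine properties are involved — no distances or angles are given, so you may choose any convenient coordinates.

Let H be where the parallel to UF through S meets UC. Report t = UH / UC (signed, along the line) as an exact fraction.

Assign S = (0, 0), U = (1, 0), M = (0, 1), T = (5, 1) — the answer is frame-independent, so this choice is without loss of generality.
1. C is the centroid of triangle STU ⇒ C = (2, 1/3)
2. F is the intersection of line MS and line UT ⇒ F = (0, -1/4)
through S parallel to UF: direction (-1, -1/4); meets UC at H = (4, 1)
H = U + t·(C−U) with t = 3

t = 3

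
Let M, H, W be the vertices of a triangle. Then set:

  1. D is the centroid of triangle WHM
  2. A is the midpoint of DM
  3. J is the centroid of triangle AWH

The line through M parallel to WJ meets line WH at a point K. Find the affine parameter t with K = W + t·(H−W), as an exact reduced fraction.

t = -7/4

Assign M = (0, 0), H = (1, 0), W = (0, 1) — the answer is frame-independent, so this choice is without loss of generality.
1. D is the centroid of triangle WHM ⇒ D = (1/3, 1/3)
2. A is the midpoint of DM ⇒ A = (1/6, 1/6)
3. J is the centroid of triangle AWH ⇒ J = (7/18, 7/18)
through M parallel to WJ: direction (7/18, -11/18); meets WH at K = (-7/4, 11/4)
K = W + t·(H−W) with t = -7/4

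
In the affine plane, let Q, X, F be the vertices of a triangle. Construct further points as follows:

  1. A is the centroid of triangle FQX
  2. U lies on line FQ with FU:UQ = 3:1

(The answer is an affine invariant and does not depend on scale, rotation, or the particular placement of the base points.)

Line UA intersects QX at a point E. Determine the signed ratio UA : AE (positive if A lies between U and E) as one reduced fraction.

UA:AE = -1/4

Choose coordinates Q = (0, 0), X = (1, 0), F = (0, 1).
1. A is the centroid of triangle FQX ⇒ A = (1/3, 1/3)
2. U lies on line FQ with FU:UQ = 3:1 ⇒ U = (0, 1/4)
line UA meets QX at E = (-1, 0)
A = U + t·(E−U) with t = -1/3, so UA:AE = -1/3:4/3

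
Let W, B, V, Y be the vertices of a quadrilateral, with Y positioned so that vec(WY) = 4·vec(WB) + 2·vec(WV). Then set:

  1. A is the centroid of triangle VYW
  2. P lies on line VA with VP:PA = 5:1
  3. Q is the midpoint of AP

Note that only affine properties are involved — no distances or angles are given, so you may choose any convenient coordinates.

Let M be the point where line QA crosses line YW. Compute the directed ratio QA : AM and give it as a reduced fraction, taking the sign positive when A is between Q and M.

Set W = (0, 0), B = (1, 0), V = (0, 1), Y = (4, 2); any affine frame gives the same invariant.
1. A is the centroid of triangle VYW ⇒ A = (4/3, 1)
2. P lies on line VA with VP:PA = 5:1 ⇒ P = (10/9, 1)
3. Q is the midpoint of AP ⇒ Q = (11/9, 1)
line QA meets YW at M = (2, 1)
A = Q + t·(M−Q) with t = 1/7, so QA:AM = 1/7:6/7

QA:AM = 1/6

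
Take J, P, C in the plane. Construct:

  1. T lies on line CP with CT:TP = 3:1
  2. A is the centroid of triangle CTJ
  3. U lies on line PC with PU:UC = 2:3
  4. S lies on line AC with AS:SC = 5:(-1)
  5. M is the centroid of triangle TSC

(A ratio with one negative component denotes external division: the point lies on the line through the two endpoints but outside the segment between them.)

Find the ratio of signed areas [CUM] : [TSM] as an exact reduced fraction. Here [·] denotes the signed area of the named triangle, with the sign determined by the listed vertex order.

Assign J = (0, 0), P = (1, 0), C = (0, 1) — the answer is frame-independent, so this choice is without loss of generality.
1. T lies on line CP with CT:TP = 3:1 ⇒ T = (3/4, 1/4)
2. A is the centroid of triangle CTJ ⇒ A = (1/4, 5/12)
3. U lies on line PC with PU:UC = 2:3 ⇒ U = (3/5, 2/5)
4. S lies on line AC with AS:SC = 5:(-1) ⇒ S = (-1/16, 55/48)
5. M is the centroid of triangle TSC ⇒ M = (11/48, 115/144)
2·[CUM] = 1/60, 2·[TSM] = 1/48
[CUM]:[TSM] = 1/60:1/48 = 4/5

[CUM]:[TSM] = 4/5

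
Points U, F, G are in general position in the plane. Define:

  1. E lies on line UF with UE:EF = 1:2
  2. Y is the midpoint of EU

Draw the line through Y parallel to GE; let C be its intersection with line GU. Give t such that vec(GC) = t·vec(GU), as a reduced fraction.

t = 1/2

Set U = (0, 0), F = (1, 0), G = (0, 1); any affine frame gives the same invariant.
1. E lies on line UF with UE:EF = 1:2 ⇒ E = (1/3, 0)
2. Y is the midpoint of EU ⇒ Y = (1/6, 0)
through Y parallel to GE: direction (1/3, -1); meets GU at C = (0, 1/2)
C = G + t·(U−G) with t = 1/2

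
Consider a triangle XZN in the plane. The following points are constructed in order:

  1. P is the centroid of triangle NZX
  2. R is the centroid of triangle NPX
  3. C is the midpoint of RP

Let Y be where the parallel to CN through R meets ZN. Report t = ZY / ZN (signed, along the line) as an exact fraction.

t = 8/7

Assign X = (0, 0), Z = (1, 0), N = (0, 1) — the answer is frame-independent, so this choice is without loss of generality.
1. P is the centroid of triangle NZX ⇒ P = (1/3, 1/3)
2. R is the centroid of triangle NPX ⇒ R = (1/9, 4/9)
3. C is the midpoint of RP ⇒ C = (2/9, 7/18)
through R parallel to CN: direction (-2/9, 11/18); meets ZN at Y = (-1/7, 8/7)
Y = Z + t·(N−Z) with t = 8/7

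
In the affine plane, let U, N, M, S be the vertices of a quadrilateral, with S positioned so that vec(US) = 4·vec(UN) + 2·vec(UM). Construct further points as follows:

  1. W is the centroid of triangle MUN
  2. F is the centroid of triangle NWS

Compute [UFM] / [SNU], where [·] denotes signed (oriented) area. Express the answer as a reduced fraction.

Assign U = (0, 0), N = (1, 0), M = (0, 1), S = (4, 2) — the answer is frame-independent, so this choice is without loss of generality.
1. W is the centroid of triangle MUN ⇒ W = (1/3, 1/3)
2. F is the centroid of triangle NWS ⇒ F = (16/9, 7/9)
2·[UFM] = 16/9, 2·[SNU] = -2
[UFM]:[SNU] = 16/9:-2 = -8/9

[UFM]:[SNU] = -8/9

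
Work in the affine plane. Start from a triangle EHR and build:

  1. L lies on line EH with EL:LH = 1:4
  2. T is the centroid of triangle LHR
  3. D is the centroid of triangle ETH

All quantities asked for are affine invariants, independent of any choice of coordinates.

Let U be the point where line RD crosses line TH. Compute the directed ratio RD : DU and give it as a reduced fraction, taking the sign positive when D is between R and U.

Work in coordinates with E = (0, 0), H = (1, 0), R = (0, 1).
1. L lies on line EH with EL:LH = 1:4 ⇒ L = (1/5, 0)
2. T is the centroid of triangle LHR ⇒ T = (2/5, 1/3)
3. D is the centroid of triangle ETH ⇒ D = (7/15, 1/9)
line RD meets TH at U = (28/85, 19/51)
D = R + t·(U−R) with t = 17/12, so RD:DU = 17/12:-5/12

RD:DU = -17/5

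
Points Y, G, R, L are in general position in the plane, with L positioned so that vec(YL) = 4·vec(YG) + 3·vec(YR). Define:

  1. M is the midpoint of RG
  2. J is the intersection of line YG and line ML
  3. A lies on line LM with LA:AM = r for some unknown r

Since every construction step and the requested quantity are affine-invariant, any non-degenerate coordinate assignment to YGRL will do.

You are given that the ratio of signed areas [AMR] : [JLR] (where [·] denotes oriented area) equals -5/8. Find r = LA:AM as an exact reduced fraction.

Assign Y = (0, 0), G = (1, 0), R = (0, 1), L = (4, 3) — the answer is frame-independent, so this choice is without loss of generality.
1. M is the midpoint of RG ⇒ M = (1/2, 1/2)
2. J is the intersection of line YG and line ML ⇒ J = (-1/5, 0)
3. With LA:AM = r, write λ = r/(r+1) so A = L + λ·(M−L); A is affine-linear in λ
Every point depending on A is an affine combination of A and λ-independent points, so each such coordinate is linear in λ; the λ² term in each signed area is a multiple of (M−L)×(M−L) = 0, so 2·[AMR] and 2·[JLR] are each linear in λ. Evaluating at λ=0 and λ=1:
  2·[AMR] = 3·λ − 3,   2·[JLR] = 18/5
So [AMR]:[JLR] = (3·λ − 3) / (18/5). Setting this equal to -5/8:
  3·λ − 3 = -5/8·(18/5)  ⇒  λ = 1/4
Then r = λ/(1−λ) = (1/4)/(3/4) = 1/3. Check: with r = 1/3, A = (25/8, 19/8) and [AMR]:[JLR] = -5/8 as required.

r = 1/3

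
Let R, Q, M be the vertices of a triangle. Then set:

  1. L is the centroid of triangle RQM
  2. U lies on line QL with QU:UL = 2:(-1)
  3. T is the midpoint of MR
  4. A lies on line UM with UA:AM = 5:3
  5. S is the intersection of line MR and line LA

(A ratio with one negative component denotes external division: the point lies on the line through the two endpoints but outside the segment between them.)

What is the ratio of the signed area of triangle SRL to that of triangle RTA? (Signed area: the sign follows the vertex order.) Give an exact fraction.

Assign R = (0, 0), Q = (1, 0), M = (0, 1) — the answer is frame-independent, so this choice is without loss of generality.
1. L is the centroid of triangle RQM ⇒ L = (1/3, 1/3)
2. U lies on line QL with QU:UL = 2:(-1) ⇒ U = (-1/3, 2/3)
3. T is the midpoint of MR ⇒ T = (0, 1/2)
4. A lies on line UM with UA:AM = 5:3 ⇒ A = (-1/8, 7/8)
5. S is the intersection of line MR and line LA ⇒ S = (0, 8/11)
2·[SRL] = 8/33, 2·[RTA] = 1/16
[SRL]:[RTA] = 8/33:1/16 = 128/33

[SRL]:[RTA] = 128/33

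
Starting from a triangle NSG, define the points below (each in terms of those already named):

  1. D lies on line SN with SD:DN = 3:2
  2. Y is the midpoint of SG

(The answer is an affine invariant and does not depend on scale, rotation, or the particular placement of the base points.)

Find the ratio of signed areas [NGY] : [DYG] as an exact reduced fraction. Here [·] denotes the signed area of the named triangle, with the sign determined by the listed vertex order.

[NGY]:[DYG] = -5/3

Assign N = (0, 0), S = (1, 0), G = (0, 1) — the answer is frame-independent, so this choice is without loss of generality.
1. D lies on line SN with SD:DN = 3:2 ⇒ D = (2/5, 0)
2. Y is the midpoint of SG ⇒ Y = (1/2, 1/2)
2·[NGY] = -1/2, 2·[DYG] = 3/10
[NGY]:[DYG] = -1/2:3/10 = -5/3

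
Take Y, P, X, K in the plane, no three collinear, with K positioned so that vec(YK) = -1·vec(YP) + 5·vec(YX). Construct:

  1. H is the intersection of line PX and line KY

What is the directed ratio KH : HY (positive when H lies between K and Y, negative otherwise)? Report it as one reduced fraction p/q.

KH:HY = 3

Assign Y = (0, 0), P = (1, 0), X = (0, 1), K = (-1, 5) — the answer is frame-independent, so this choice is without loss of generality.
1. H is the intersection of line PX and line KY ⇒ H = (-1/4, 5/4)
H = K + t·(Y−K) with t = 3/4, so KH:HY = t:(1−t) = 3/4:1/4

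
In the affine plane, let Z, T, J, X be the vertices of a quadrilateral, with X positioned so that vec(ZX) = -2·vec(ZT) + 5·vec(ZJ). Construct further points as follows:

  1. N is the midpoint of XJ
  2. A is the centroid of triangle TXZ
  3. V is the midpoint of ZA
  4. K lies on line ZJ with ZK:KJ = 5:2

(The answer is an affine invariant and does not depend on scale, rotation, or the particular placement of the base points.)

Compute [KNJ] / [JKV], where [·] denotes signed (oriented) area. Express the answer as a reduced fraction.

Choose coordinates Z = (0, 0), T = (1, 0), J = (0, 1), X = (-2, 5).
1. N is the midpoint of XJ ⇒ N = (-1, 3)
2. A is the centroid of triangle TXZ ⇒ A = (-1/3, 5/3)
3. V is the midpoint of ZA ⇒ V = (-1/6, 5/6)
4. K lies on line ZJ with ZK:KJ = 5:2 ⇒ K = (0, 5/7)
2·[KNJ] = -2/7, 2·[JKV] = -1/21
[KNJ]:[JKV] = -2/7:-1/21 = 6

[KNJ]:[JKV] = 6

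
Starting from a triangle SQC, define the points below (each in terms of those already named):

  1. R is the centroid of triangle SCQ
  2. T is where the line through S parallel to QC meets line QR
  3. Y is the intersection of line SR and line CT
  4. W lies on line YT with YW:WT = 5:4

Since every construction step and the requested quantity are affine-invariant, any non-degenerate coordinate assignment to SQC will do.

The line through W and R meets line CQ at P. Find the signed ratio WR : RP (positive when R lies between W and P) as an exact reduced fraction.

Work in coordinates with S = (0, 0), Q = (1, 0), C = (0, 1).
1. R is the centroid of triangle SCQ ⇒ R = (1/3, 1/3)
2. T is where the line through S parallel to QC meets line QR ⇒ T = (-1, 1)
3. Y is the intersection of line SR and line CT ⇒ Y = (1, 1)
4. W lies on line YT with YW:WT = 5:4 ⇒ W = (-1/9, 1)
line WR meets CQ at P = (-1/3, 4/3)
R = W + t·(P−W) with t = -2, so WR:RP = -2:3

WR:RP = -2/3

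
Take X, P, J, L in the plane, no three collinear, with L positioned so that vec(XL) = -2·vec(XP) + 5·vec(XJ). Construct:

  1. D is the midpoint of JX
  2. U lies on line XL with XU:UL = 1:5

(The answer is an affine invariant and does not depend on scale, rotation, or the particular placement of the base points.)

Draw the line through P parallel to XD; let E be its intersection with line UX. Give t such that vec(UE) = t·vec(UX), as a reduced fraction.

t = 4

Choose coordinates X = (0, 0), P = (1, 0), J = (0, 1), L = (-2, 5).
1. D is the midpoint of JX ⇒ D = (0, 1/2)
2. U lies on line XL with XU:UL = 1:5 ⇒ U = (-1/3, 5/6)
through P parallel to XD: direction (0, 1/2); meets UX at E = (1, -5/2)
E = U + t·(X−U) with t = 4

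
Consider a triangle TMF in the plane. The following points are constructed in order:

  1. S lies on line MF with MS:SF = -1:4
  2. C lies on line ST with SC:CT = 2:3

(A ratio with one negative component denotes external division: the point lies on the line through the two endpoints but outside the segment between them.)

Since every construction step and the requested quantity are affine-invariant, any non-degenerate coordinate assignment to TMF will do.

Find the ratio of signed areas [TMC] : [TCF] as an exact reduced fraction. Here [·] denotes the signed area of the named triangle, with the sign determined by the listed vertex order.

Choose coordinates T = (0, 0), M = (1, 0), F = (0, 1).
1. S lies on line MF with MS:SF = -1:4 ⇒ S = (4/3, -1/3)
2. C lies on line ST with SC:CT = 2:3 ⇒ C = (4/5, -1/5)
2·[TMC] = -1/5, 2·[TCF] = 4/5
[TMC]:[TCF] = -1/5:4/5 = -1/4

[TMC]:[TCF] = -1/4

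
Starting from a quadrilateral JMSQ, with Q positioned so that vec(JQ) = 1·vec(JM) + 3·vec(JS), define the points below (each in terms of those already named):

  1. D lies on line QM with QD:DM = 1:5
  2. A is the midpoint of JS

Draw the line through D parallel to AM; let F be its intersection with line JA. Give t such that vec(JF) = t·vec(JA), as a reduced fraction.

t = 6

Choose coordinates J = (0, 0), M = (1, 0), S = (0, 1), Q = (1, 3).
1. D lies on line QM with QD:DM = 1:5 ⇒ D = (1, 5/2)
2. A is the midpoint of JS ⇒ A = (0, 1/2)
through D parallel to AM: direction (1, -1/2); meets JA at F = (0, 3)
F = J + t·(A−J) with t = 6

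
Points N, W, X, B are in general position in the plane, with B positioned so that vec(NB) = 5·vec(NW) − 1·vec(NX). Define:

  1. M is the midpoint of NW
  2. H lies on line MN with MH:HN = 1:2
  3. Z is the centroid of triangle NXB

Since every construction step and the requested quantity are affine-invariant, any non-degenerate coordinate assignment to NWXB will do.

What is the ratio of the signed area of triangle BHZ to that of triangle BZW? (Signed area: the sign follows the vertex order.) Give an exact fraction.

Assign N = (0, 0), W = (1, 0), X = (0, 1), B = (5, -1) — the answer is frame-independent, so this choice is without loss of generality.
1. M is the midpoint of NW ⇒ M = (1/2, 0)
2. H lies on line MN with MH:HN = 1:2 ⇒ H = (1/3, 0)
3. Z is the centroid of triangle NXB ⇒ Z = (5/3, 0)
2·[BHZ] = -4/3, 2·[BZW] = 2/3
[BHZ]:[BZW] = -4/3:2/3 = -2

[BHZ]:[BZW] = -2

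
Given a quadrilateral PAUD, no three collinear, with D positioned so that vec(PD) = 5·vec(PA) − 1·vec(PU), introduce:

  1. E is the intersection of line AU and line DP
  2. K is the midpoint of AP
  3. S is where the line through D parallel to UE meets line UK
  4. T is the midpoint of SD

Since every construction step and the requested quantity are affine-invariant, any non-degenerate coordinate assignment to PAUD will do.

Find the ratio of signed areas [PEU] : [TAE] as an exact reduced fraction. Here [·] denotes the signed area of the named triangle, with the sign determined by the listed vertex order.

[PEU]:[TAE] = 5/3

Set P = (0, 0), A = (1, 0), U = (0, 1), D = (5, -1); any affine frame gives the same invariant.
1. E is the intersection of line AU and line DP ⇒ E = (5/4, -1/4)
2. K is the midpoint of AP ⇒ K = (1/2, 0)
3. S is where the line through D parallel to UE meets line UK ⇒ S = (-3, 7)
4. T is the midpoint of SD ⇒ T = (1, 3)
2·[PEU] = 5/4, 2·[TAE] = 3/4
[PEU]:[TAE] = 5/4:3/4 = 5/3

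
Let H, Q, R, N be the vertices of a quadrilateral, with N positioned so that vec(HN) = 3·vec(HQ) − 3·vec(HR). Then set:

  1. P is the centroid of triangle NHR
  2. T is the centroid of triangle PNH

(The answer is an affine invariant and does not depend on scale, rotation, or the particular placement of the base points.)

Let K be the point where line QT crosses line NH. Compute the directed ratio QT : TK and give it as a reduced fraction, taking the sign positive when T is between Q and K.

QT:TK = 8

Work in coordinates with H = (0, 0), Q = (1, 0), R = (0, 1), N = (3, -3).
1. P is the centroid of triangle NHR ⇒ P = (1, -2/3)
2. T is the centroid of triangle PNH ⇒ T = (4/3, -11/9)
line QT meets NH at K = (11/8, -11/8)
T = Q + t·(K−Q) with t = 8/9, so QT:TK = 8/9:1/9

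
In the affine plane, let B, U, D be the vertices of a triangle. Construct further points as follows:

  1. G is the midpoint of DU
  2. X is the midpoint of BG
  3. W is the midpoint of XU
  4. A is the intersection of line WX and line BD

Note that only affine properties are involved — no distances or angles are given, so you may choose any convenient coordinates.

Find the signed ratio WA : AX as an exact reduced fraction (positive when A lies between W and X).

WA:AX = -5/2

Work in coordinates with B = (0, 0), U = (1, 0), D = (0, 1).
1. G is the midpoint of DU ⇒ G = (1/2, 1/2)
2. X is the midpoint of BG ⇒ X = (1/4, 1/4)
3. W is the midpoint of XU ⇒ W = (5/8, 1/8)
4. A is the intersection of line WX and line BD ⇒ A = (0, 1/3)
A = W + t·(X−W) with t = 5/3, so WA:AX = t:(1−t) = 5/3:-2/3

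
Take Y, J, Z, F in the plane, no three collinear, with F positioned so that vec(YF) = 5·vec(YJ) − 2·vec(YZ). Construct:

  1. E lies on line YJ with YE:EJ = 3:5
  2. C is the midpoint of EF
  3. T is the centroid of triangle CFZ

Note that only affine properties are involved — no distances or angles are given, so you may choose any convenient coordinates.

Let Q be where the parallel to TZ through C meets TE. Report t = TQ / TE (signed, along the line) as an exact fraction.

t = 1/3

Set Y = (0, 0), J = (1, 0), Z = (0, 1), F = (5, -2); any affine frame gives the same invariant.
1. E lies on line YJ with YE:EJ = 3:5 ⇒ E = (3/8, 0)
2. C is the midpoint of EF ⇒ C = (43/16, -1)
3. T is the centroid of triangle CFZ ⇒ T = (41/16, -2/3)
through C parallel to TZ: direction (-41/16, 5/3); meets TE at Q = (11/6, -4/9)
Q = T + t·(E−T) with t = 1/3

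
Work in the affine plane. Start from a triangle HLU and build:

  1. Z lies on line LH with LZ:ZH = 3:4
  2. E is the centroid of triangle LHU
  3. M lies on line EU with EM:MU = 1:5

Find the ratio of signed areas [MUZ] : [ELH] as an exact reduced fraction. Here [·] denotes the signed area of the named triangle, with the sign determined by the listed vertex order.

Assign H = (0, 0), L = (1, 0), U = (0, 1) — the answer is frame-independent, so this choice is without loss of generality.
1. Z lies on line LH with LZ:ZH = 3:4 ⇒ Z = (4/7, 0)
2. E is the centroid of triangle LHU ⇒ E = (1/3, 1/3)
3. M lies on line EU with EM:MU = 1:5 ⇒ M = (5/18, 4/9)
2·[MUZ] = -5/126, 2·[ELH] = -1/3
[MUZ]:[ELH] = -5/126:-1/3 = 5/42

[MUZ]:[ELH] = 5/42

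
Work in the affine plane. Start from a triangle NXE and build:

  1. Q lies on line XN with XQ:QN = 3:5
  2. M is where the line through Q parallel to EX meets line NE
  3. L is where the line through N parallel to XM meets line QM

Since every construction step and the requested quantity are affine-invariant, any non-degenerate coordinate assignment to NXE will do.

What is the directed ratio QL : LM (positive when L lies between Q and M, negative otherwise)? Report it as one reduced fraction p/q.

Assign N = (0, 0), X = (1, 0), E = (0, 1) — the answer is frame-independent, so this choice is without loss of generality.
1. Q lies on line XN with XQ:QN = 3:5 ⇒ Q = (5/8, 0)
2. M is where the line through Q parallel to EX meets line NE ⇒ M = (0, 5/8)
3. L is where the line through N parallel to XM meets line QM ⇒ L = (5/3, -25/24)
L = Q + t·(M−Q) with t = -5/3, so QL:LM = t:(1−t) = -5/3:8/3

QL:LM = -5/8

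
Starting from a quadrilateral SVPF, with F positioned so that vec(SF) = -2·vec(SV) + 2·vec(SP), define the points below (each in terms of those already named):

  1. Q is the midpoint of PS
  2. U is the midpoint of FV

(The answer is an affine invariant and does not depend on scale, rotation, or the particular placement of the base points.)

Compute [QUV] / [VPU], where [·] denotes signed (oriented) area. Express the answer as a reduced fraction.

[QUV]:[VPU] = -1/2

Set S = (0, 0), V = (1, 0), P = (0, 1), F = (-2, 2); any affine frame gives the same invariant.
1. Q is the midpoint of PS ⇒ Q = (0, 1/2)
2. U is the midpoint of FV ⇒ U = (-1/2, 1)
2·[QUV] = -1/4, 2·[VPU] = 1/2
[QUV]:[VPU] = -1/4:1/2 = -1/2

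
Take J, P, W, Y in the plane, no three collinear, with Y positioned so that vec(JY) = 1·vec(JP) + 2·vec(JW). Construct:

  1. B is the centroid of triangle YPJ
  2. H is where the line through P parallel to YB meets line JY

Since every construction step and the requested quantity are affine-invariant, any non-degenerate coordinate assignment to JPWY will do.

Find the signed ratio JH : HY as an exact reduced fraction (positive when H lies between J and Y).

JH:HY = -2

Assign J = (0, 0), P = (1, 0), W = (0, 1), Y = (1, 2) — the answer is frame-independent, so this choice is without loss of generality.
1. B is the centroid of triangle YPJ ⇒ B = (2/3, 2/3)
2. H is where the line through P parallel to YB meets line JY ⇒ H = (2, 4)
H = J + t·(Y−J) with t = 2, so JH:HY = t:(1−t) = 2:-1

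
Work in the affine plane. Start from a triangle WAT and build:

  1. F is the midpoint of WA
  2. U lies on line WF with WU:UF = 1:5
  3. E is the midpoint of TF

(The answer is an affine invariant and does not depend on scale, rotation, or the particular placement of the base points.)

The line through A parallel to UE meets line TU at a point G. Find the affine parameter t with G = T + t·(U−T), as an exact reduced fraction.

t = 16/5

Work in coordinates with W = (0, 0), A = (1, 0), T = (0, 1).
1. F is the midpoint of WA ⇒ F = (1/2, 0)
2. U lies on line WF with WU:UF = 1:5 ⇒ U = (1/12, 0)
3. E is the midpoint of TF ⇒ E = (1/4, 1/2)
through A parallel to UE: direction (1/6, 1/2); meets TU at G = (4/15, -11/5)
G = T + t·(U−T) with t = 16/5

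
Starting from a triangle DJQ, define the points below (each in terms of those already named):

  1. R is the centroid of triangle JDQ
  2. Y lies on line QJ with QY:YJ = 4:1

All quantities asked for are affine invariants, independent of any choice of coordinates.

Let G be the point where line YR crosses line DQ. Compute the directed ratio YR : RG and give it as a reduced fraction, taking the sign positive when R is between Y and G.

YR:RG = 7/5

Assign D = (0, 0), J = (1, 0), Q = (0, 1) — the answer is frame-independent, so this choice is without loss of generality.
1. R is the centroid of triangle JDQ ⇒ R = (1/3, 1/3)
2. Y lies on line QJ with QY:YJ = 4:1 ⇒ Y = (4/5, 1/5)
line YR meets DQ at G = (0, 3/7)
R = Y + t·(G−Y) with t = 7/12, so YR:RG = 7/12:5/12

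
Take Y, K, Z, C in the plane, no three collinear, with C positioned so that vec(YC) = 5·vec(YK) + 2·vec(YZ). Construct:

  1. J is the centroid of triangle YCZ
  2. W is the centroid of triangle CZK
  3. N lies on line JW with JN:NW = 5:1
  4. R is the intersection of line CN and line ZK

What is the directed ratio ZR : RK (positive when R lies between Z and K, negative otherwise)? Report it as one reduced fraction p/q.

ZR:RK = 35/38

Choose coordinates Y = (0, 0), K = (1, 0), Z = (0, 1), C = (5, 2).
1. J is the centroid of triangle YCZ ⇒ J = (5/3, 1)
2. W is the centroid of triangle CZK ⇒ W = (2, 1)
3. N lies on line JW with JN:NW = 5:1 ⇒ N = (35/18, 1)
4. R is the intersection of line CN and line ZK ⇒ R = (35/73, 38/73)
R = Z + t·(K−Z) with t = 35/73, so ZR:RK = t:(1−t) = 35/73:38/73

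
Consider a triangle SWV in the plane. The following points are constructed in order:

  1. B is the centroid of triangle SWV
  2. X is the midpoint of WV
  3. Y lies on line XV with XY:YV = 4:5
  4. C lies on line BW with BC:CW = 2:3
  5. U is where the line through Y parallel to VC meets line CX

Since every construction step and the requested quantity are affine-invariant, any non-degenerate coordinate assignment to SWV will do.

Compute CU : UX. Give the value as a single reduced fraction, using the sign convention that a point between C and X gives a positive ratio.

CU:UX = 5/4

Choose coordinates S = (0, 0), W = (1, 0), V = (0, 1).
1. B is the centroid of triangle SWV ⇒ B = (1/3, 1/3)
2. X is the midpoint of WV ⇒ X = (1/2, 1/2)
3. Y lies on line XV with XY:YV = 4:5 ⇒ Y = (5/18, 13/18)
4. C lies on line BW with BC:CW = 2:3 ⇒ C = (3/5, 1/5)
5. U is where the line through Y parallel to VC meets line CX ⇒ U = (49/90, 11/30)
U = C + t·(X−C) with t = 5/9, so CU:UX = t:(1−t) = 5/9:4/9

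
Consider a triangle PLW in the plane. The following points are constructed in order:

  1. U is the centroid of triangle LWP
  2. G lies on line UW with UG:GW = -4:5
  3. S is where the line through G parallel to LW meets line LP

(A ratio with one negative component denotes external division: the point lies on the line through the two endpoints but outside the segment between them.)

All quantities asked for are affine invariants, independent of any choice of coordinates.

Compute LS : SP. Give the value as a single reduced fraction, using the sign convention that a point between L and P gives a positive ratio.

LS:SP = -5/2

Set P = (0, 0), L = (1, 0), W = (0, 1); any affine frame gives the same invariant.
1. U is the centroid of triangle LWP ⇒ U = (1/3, 1/3)
2. G lies on line UW with UG:GW = -4:5 ⇒ G = (5/3, -7/3)
3. S is where the line through G parallel to LW meets line LP ⇒ S = (-2/3, 0)
S = L + t·(P−L) with t = 5/3, so LS:SP = t:(1−t) = 5/3:-2/3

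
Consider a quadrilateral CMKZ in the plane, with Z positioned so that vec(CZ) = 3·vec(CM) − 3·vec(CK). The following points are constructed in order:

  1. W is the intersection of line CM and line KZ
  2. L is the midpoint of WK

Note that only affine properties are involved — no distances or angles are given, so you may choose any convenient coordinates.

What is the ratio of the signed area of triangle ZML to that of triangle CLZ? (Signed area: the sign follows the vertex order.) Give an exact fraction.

Choose coordinates C = (0, 0), M = (1, 0), K = (0, 1), Z = (3, -3).
1. W is the intersection of line CM and line KZ ⇒ W = (3/4, 0)
2. L is the midpoint of WK ⇒ L = (3/8, 1/2)
2·[ZML] = 7/8, 2·[CLZ] = -21/8
[ZML]:[CLZ] = 7/8:-21/8 = -1/3

[ZML]:[CLZ] = -1/3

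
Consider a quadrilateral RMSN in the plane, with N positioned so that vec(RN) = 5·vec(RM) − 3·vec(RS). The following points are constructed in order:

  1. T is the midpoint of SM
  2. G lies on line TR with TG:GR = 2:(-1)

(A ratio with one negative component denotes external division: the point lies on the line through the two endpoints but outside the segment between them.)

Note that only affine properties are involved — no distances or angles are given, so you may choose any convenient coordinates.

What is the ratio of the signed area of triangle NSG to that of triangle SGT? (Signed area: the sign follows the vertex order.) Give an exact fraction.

[NSG]:[SGT] = 19/2

Work in coordinates with R = (0, 0), M = (1, 0), S = (0, 1), N = (5, -3).
1. T is the midpoint of SM ⇒ T = (1/2, 1/2)
2. G lies on line TR with TG:GR = 2:(-1) ⇒ G = (-1/2, -1/2)
2·[NSG] = 19/2, 2·[SGT] = 1
[NSG]:[SGT] = 19/2:1 = 19/2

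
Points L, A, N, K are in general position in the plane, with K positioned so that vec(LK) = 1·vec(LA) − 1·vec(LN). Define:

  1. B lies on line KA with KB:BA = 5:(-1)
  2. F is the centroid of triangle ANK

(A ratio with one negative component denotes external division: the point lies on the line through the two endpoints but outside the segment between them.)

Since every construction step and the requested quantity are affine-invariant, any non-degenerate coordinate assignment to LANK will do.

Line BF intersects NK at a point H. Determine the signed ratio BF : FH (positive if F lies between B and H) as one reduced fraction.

Choose coordinates L = (0, 0), A = (1, 0), N = (0, 1), K = (1, -1).
1. B lies on line KA with KB:BA = 5:(-1) ⇒ B = (1, 1/4)
2. F is the centroid of triangle ANK ⇒ F = (2/3, 0)
line BF meets NK at H = (6/11, -1/11)
F = B + t·(H−B) with t = 11/15, so BF:FH = 11/15:4/15

BF:FH = 11/4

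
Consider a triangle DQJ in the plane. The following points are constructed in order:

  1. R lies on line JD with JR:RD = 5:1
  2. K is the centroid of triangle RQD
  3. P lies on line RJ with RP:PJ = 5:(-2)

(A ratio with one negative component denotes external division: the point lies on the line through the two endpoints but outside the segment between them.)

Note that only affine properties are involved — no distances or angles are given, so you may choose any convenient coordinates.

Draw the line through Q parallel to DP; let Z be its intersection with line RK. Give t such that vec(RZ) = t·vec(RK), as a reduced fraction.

Assign D = (0, 0), Q = (1, 0), J = (0, 1) — the answer is frame-independent, so this choice is without loss of generality.
1. R lies on line JD with JR:RD = 5:1 ⇒ R = (0, 1/6)
2. K is the centroid of triangle RQD ⇒ K = (1/3, 1/18)
3. P lies on line RJ with RP:PJ = 5:(-2) ⇒ P = (0, 14/9)
through Q parallel to DP: direction (0, 14/9); meets RK at Z = (1, -1/6)
Z = R + t·(K−R) with t = 3

t = 3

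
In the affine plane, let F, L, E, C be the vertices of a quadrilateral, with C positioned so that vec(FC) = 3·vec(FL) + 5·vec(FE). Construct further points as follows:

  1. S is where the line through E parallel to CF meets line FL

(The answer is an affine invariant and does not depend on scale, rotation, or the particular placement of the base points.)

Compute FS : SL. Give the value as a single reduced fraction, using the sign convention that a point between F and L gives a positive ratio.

Work in coordinates with F = (0, 0), L = (1, 0), E = (0, 1), C = (3, 5).
1. S is where the line through E parallel to CF meets line FL ⇒ S = (-3/5, 0)
S = F + t·(L−F) with t = -3/5, so FS:SL = t:(1−t) = -3/5:8/5

FS:SL = -3/8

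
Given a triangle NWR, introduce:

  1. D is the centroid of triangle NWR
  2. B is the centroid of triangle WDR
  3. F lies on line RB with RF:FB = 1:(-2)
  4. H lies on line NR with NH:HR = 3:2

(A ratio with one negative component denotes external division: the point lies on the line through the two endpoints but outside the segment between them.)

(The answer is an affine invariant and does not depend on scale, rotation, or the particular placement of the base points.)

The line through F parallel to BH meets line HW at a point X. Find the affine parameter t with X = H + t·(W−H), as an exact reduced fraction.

t = -16/5

Assign N = (0, 0), W = (1, 0), R = (0, 1) — the answer is frame-independent, so this choice is without loss of generality.
1. D is the centroid of triangle NWR ⇒ D = (1/3, 1/3)
2. B is the centroid of triangle WDR ⇒ B = (4/9, 4/9)
3. F lies on line RB with RF:FB = 1:(-2) ⇒ F = (-4/9, 14/9)
4. H lies on line NR with NH:HR = 3:2 ⇒ H = (0, 3/5)
through F parallel to BH: direction (-4/9, 7/45); meets HW at X = (-16/5, 63/25)
X = H + t·(W−H) with t = -16/5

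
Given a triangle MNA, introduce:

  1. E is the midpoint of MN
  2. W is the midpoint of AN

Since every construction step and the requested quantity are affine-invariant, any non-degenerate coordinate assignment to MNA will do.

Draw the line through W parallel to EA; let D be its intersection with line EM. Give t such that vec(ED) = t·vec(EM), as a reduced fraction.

t = -1/2

Set M = (0, 0), N = (1, 0), A = (0, 1); any affine frame gives the same invariant.
1. E is the midpoint of MN ⇒ E = (1/2, 0)
2. W is the midpoint of AN ⇒ W = (1/2, 1/2)
through W parallel to EA: direction (-1/2, 1); meets EM at D = (3/4, 0)
D = E + t·(M−E) with t = -1/2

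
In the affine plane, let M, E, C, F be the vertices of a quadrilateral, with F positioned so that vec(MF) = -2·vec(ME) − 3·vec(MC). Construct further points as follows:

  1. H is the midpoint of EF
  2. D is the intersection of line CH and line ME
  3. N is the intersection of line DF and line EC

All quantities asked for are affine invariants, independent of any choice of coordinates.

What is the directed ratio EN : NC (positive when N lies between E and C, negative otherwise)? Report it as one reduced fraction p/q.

Work in coordinates with M = (0, 0), E = (1, 0), C = (0, 1), F = (-2, -3).
1. H is the midpoint of EF ⇒ H = (-1/2, -3/2)
2. D is the intersection of line CH and line ME ⇒ D = (-1/5, 0)
3. N is the intersection of line DF and line EC ⇒ N = (1/4, 3/4)
N = E + t·(C−E) with t = 3/4, so EN:NC = t:(1−t) = 3/4:1/4

EN:NC = 3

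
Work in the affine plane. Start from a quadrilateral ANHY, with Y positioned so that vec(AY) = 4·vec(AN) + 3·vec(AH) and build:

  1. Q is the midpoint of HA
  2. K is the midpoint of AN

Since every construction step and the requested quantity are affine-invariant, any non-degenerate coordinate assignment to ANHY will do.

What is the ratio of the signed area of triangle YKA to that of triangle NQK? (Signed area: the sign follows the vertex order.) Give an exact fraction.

Choose coordinates A = (0, 0), N = (1, 0), H = (0, 1), Y = (4, 3).
1. Q is the midpoint of HA ⇒ Q = (0, 1/2)
2. K is the midpoint of AN ⇒ K = (1/2, 0)
2·[YKA] = -3/2, 2·[NQK] = 1/4
[YKA]:[NQK] = -3/2:1/4 = -6

[YKA]:[NQK] = -6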